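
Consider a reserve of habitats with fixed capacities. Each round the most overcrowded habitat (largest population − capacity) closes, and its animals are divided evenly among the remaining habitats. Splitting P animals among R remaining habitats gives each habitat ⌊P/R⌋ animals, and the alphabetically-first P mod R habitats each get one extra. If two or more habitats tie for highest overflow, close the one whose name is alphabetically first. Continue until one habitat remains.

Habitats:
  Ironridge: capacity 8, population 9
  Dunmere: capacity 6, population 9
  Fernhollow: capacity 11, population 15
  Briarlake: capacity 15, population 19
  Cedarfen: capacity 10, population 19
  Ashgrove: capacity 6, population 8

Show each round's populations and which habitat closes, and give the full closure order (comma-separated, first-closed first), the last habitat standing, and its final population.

Closure order: Cedarfen, Briarlake, Fernhollow, Ashgrove, Dunmere
Last habitat: Ironridge with 79 animals

Round 1: Ashgrove=8 Briarlake=19 Cedarfen=19 Dunmere=9 Fernhollow=15 Ironridge=9 → close Cedarfen (overflow 9)
  19÷5 = 3 each, +1 to first 4
Round 2: Ashgrove=12 Briarlake=23 Dunmere=13 Fernhollow=19 Ironridge=12 → close Briarlake (overflow 8)
  23÷4 = 5 each, +1 to first 3
Round 3: Ashgrove=18 Dunmere=19 Fernhollow=25 Ironridge=17 → close Fernhollow (overflow 14)
  25÷3 = 8 each, +1 to first 1
Round 4: Ashgrove=27 Dunmere=27 Ironridge=25 → close Ashgrove (overflow 21)
  27÷2 = 13 each, +1 to first 1
Round 5: Dunmere=41 Ironridge=38 → close Dunmere (overflow 35)
  41÷1 = 41 each, +1 to first 0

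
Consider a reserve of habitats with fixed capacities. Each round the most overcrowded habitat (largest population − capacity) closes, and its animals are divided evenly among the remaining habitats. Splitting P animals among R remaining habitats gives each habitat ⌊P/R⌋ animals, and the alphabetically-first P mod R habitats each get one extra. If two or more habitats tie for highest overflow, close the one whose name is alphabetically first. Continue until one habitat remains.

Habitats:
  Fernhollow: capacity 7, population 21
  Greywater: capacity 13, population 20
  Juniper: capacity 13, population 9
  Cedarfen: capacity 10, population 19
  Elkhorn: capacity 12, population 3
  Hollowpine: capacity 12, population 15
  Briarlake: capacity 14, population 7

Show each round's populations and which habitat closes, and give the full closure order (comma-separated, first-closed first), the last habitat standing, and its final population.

Round 1: Briarlake=7 Cedarfen=19 Elkhorn=3 Fernhollow=21 Greywater=20 Hollowpine=15 Juniper=9 → close Fernhollow (overflow 14)
  21÷6 = 3 each, +1 to first 3
Round 2: Briarlake=11 Cedarfen=23 Elkhorn=7 Greywater=23 Hollowpine=18 Juniper=12 → close Cedarfen (overflow 13)
  23÷5 = 4 each, +1 to first 3
Round 3: Briarlake=16 Elkhorn=12 Greywater=28 Hollowpine=22 Juniper=16 → close Greywater (overflow 15)
  28÷4 = 7 each, +1 to first 0
Round 4: Briarlake=23 Elkhorn=19 Hollowpine=29 Juniper=23 → close Hollowpine (overflow 17)
  29÷3 = 9 each, +1 to first 2
Round 5: Briarlake=33 Elkhorn=29 Juniper=32 → close Briarlake (overflow 19)
  33÷2 = 16 each, +1 to first 1
Round 6: Elkhorn=46 Juniper=48 → close Juniper (overflow 35)
  48÷1 = 48 each, +1 to first 0

Closure order: Fernhollow, Cedarfen, Greywater, Hollowpine, Briarlake, Juniper
Last habitat: Elkhorn with 94 animals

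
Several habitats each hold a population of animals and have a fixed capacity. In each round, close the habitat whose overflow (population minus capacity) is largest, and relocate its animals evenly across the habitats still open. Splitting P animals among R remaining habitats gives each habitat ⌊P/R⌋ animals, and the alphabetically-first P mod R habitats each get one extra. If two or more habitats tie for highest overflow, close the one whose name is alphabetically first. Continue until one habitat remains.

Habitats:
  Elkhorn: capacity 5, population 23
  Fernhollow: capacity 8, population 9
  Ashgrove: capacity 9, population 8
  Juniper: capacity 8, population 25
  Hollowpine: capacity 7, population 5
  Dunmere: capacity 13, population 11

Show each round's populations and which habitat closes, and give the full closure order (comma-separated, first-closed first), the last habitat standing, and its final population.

Round 1: Ashgrove=8 Dunmere=11 Elkhorn=23 Fernhollow=9 Hollowpine=5 Juniper=25 → close Elkhorn (overflow 18)
  23÷5 = 4 each, +1 to first 3
Round 2: Ashgrove=13 Dunmere=16 Fernhollow=14 Hollowpine=9 Juniper=29 → close Juniper (overflow 21)
  29÷4 = 7 each, +1 to first 1
Round 3: Ashgrove=21 Dunmere=23 Fernhollow=21 Hollowpine=16 → close Fernhollow (overflow 13)
  21÷3 = 7 each, +1 to first 0
Round 4: Ashgrove=28 Dunmere=30 Hollowpine=23 → close Ashgrove (overflow 19)
  28÷2 = 14 each, +1 to first 0
Round 5: Dunmere=44 Hollowpine=37 → close Dunmere (overflow 31)
  44÷1 = 44 each, +1 to first 0

Closure order: Elkhorn, Juniper, Fernhollow, Ashgrove, Dunmere
Last habitat: Hollowpine with 81 animals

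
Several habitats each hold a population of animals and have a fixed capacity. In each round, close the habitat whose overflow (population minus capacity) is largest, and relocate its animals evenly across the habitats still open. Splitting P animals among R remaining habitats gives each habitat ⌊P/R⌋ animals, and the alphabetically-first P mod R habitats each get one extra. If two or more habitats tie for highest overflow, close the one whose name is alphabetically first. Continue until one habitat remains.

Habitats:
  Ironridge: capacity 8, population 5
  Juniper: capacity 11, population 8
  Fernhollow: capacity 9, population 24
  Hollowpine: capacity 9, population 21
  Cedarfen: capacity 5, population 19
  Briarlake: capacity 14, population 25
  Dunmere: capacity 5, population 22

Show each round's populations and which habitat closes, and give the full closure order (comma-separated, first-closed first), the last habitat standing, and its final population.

Closure order: Dunmere, Fernhollow, Cedarfen, Briarlake, Hollowpine, Ironridge
Last habitat: Juniper with 124 animals

Round 1: Briarlake=25 Cedarfen=19 Dunmere=22 Fernhollow=24 Hollowpine=21 Ironridge=5 Juniper=8 → close Dunmere (overflow 17)
  22÷6 = 3 each, +1 to first 4
Round 2: Briarlake=29 Cedarfen=23 Fernhollow=28 Hollowpine=25 Ironridge=8 Juniper=11 → close Fernhollow (overflow 19)
  28÷5 = 5 each, +1 to first 3
Round 3: Briarlake=35 Cedarfen=29 Hollowpine=31 Ironridge=13 Juniper=16 → close Cedarfen (overflow 24)
  29÷4 = 7 each, +1 to first 1
Round 4: Briarlake=43 Hollowpine=38 Ironridge=20 Juniper=23 → close Briarlake (overflow 29)
  43÷3 = 14 each, +1 to first 1
Round 5: Hollowpine=53 Ironridge=34 Juniper=37 → close Hollowpine (overflow 44)
  53÷2 = 26 each, +1 to first 1
Round 6: Ironridge=61 Juniper=63 → close Ironridge (overflow 53)
  61÷1 = 61 each, +1 to first 0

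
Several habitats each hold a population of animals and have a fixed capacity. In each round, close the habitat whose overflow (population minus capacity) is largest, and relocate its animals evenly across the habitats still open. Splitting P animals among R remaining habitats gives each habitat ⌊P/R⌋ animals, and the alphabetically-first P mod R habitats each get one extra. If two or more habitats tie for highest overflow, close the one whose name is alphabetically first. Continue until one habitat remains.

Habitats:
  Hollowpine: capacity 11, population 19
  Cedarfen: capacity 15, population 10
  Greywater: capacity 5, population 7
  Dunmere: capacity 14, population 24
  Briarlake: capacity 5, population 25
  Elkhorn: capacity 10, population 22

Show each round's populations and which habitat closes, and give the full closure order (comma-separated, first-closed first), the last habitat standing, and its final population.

Round 1: Briarlake=25 Cedarfen=10 Dunmere=24 Elkhorn=22 Greywater=7 Hollowpine=19 → close Briarlake (overflow 20)
  25÷5 = 5 each, +1 to first 0
Round 2: Cedarfen=15 Dunmere=29 Elkhorn=27 Greywater=12 Hollowpine=24 → close Elkhorn (overflow 17)
  27÷4 = 6 each, +1 to first 3
Round 3: Cedarfen=22 Dunmere=36 Greywater=19 Hollowpine=30 → close Dunmere (overflow 22)
  36÷3 = 12 each, +1 to first 0
Round 4: Cedarfen=34 Greywater=31 Hollowpine=42 → close Hollowpine (overflow 31)
  42÷2 = 21 each, +1 to first 0
Round 5: Cedarfen=55 Greywater=52 → close Greywater (overflow 47)
  52÷1 = 52 each, +1 to first 0

Closure order: Briarlake, Elkhorn, Dunmere, Hollowpine, Greywater
Last habitat: Cedarfen with 107 animals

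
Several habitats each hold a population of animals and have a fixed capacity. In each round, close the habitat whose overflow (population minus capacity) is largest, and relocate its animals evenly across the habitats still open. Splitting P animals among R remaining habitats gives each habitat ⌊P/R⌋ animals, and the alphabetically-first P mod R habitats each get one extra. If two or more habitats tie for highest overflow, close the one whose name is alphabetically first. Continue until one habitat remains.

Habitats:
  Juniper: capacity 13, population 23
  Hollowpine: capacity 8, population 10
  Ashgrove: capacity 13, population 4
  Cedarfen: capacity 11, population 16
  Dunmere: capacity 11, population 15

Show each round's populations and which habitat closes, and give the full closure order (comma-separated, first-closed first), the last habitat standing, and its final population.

Closure order: Juniper, Cedarfen, Dunmere, Hollowpine
Last habitat: Ashgrove with 68 animals

Round 1: Ashgrove=4 Cedarfen=16 Dunmere=15 Hollowpine=10 Juniper=23 → close Juniper (overflow 10)
  23÷4 = 5 each, +1 to first 3
Round 2: Ashgrove=10 Cedarfen=22 Dunmere=21 Hollowpine=15 → close Cedarfen (overflow 11)
  22÷3 = 7 each, +1 to first 1
Round 3: Ashgrove=18 Dunmere=28 Hollowpine=22 → close Dunmere (overflow 17)
  28÷2 = 14 each, +1 to first 0
Round 4: Ashgrove=32 Hollowpine=36 → close Hollowpine (overflow 28)
  36÷1 = 36 each, +1 to first 0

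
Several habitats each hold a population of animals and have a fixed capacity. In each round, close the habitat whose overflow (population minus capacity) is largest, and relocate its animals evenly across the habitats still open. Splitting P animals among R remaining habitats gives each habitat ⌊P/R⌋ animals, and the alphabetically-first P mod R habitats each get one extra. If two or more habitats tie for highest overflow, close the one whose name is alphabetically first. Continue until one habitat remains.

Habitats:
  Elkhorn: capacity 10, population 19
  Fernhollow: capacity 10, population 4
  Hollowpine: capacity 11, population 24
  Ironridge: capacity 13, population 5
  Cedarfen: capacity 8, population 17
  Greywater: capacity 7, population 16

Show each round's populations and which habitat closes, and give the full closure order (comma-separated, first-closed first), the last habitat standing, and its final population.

Closure order: Hollowpine, Cedarfen, Elkhorn, Greywater, Fernhollow
Last habitat: Ironridge with 85 animals

Round 1: Cedarfen=17 Elkhorn=19 Fernhollow=4 Greywater=16 Hollowpine=24 Ironridge=5 → close Hollowpine (overflow 13)
  24÷5 = 4 each, +1 to first 4
Round 2: Cedarfen=22 Elkhorn=24 Fernhollow=9 Greywater=21 Ironridge=9 → close Cedarfen (overflow 14)
  22÷4 = 5 each, +1 to first 2
Round 3: Elkhorn=30 Fernhollow=15 Greywater=26 Ironridge=14 → close Elkhorn (overflow 20)
  30÷3 = 10 each, +1 to first 0
Round 4: Fernhollow=25 Greywater=36 Ironridge=24 → close Greywater (overflow 29)
  36÷2 = 18 each, +1 to first 0
Round 5: Fernhollow=43 Ironridge=42 → close Fernhollow (overflow 33)
  43÷1 = 43 each, +1 to first 0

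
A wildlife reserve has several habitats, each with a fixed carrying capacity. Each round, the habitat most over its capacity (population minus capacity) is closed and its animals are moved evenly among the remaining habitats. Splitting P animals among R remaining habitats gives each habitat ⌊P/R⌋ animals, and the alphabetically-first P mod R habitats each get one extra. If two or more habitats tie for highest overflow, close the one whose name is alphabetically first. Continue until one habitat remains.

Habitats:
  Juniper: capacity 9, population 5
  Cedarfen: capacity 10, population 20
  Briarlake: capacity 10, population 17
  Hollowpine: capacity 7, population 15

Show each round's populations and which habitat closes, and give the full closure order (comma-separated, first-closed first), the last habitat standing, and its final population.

Closure order: Cedarfen, Hollowpine, Briarlake
Last habitat: Juniper with 57 animals

Round 1: Briarlake=17 Cedarfen=20 Hollowpine=15 Juniper=5 → close Cedarfen (overflow 10)
  20÷3 = 6 each, +1 to first 2
Round 2: Briarlake=24 Hollowpine=22 Juniper=11 → close Hollowpine (overflow 15)
  22÷2 = 11 each, +1 to first 0
Round 3: Briarlake=35 Juniper=22 → close Briarlake (overflow 25)
  35÷1 = 35 each, +1 to first 0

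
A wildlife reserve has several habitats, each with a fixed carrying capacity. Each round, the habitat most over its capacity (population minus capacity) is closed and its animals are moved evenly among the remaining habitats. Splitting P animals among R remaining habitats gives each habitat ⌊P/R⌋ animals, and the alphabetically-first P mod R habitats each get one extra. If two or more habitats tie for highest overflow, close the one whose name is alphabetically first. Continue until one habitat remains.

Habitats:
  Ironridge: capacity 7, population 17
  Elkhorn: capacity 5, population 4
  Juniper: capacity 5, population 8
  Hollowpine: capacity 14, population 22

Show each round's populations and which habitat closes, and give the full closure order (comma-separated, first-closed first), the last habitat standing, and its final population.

Closure order: Ironridge, Hollowpine, Juniper
Last habitat: Elkhorn with 51 animals

Round 1: Elkhorn=4 Hollowpine=22 Ironridge=17 Juniper=8 → close Ironridge (overflow 10)
  17÷3 = 5 each, +1 to first 2
Round 2: Elkhorn=10 Hollowpine=28 Juniper=13 → close Hollowpine (overflow 14)
  28÷2 = 14 each, +1 to first 0
Round 3: Elkhorn=24 Juniper=27 → close Juniper (overflow 22)
  27÷1 = 27 each, +1 to first 0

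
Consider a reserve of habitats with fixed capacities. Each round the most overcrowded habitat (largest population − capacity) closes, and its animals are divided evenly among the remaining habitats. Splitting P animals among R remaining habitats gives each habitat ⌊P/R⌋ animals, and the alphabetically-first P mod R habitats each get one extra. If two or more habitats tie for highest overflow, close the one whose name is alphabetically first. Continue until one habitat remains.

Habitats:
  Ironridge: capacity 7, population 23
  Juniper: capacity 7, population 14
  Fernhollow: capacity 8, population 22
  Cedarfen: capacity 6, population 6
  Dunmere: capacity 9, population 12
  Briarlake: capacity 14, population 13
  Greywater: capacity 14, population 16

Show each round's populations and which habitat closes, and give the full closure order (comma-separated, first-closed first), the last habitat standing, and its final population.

Round 1: Briarlake=13 Cedarfen=6 Dunmere=12 Fernhollow=22 Greywater=16 Ironridge=23 Juniper=14 → close Ironridge (overflow 16)
  23÷6 = 3 each, +1 to first 5
Round 2: Briarlake=17 Cedarfen=10 Dunmere=16 Fernhollow=26 Greywater=20 Juniper=17 → close Fernhollow (overflow 18)
  26÷5 = 5 each, +1 to first 1
Round 3: Briarlake=23 Cedarfen=15 Dunmere=21 Greywater=25 Juniper=22 → close Juniper (overflow 15)
  22÷4 = 5 each, +1 to first 2
Round 4: Briarlake=29 Cedarfen=21 Dunmere=26 Greywater=30 → close Dunmere (overflow 17)
  26÷3 = 8 each, +1 to first 2
Round 5: Briarlake=38 Cedarfen=30 Greywater=38 → close Briarlake (overflow 24)
  38÷2 = 19 each, +1 to first 0
Round 6: Cedarfen=49 Greywater=57 → close Cedarfen (overflow 43)
  49÷1 = 49 each, +1 to first 0

Closure order: Ironridge, Fernhollow, Juniper, Dunmere, Briarlake, Cedarfen
Last habitat: Greywater with 106 animals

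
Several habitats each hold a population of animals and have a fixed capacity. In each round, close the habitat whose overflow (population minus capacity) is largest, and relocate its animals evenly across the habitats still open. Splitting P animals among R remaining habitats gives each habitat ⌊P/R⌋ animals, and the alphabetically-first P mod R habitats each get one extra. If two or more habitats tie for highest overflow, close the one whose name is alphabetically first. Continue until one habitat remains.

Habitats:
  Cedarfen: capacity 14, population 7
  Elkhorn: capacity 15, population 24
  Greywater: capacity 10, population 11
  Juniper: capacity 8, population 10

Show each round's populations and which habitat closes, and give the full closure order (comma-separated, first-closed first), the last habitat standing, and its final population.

Round 1: Cedarfen=7 Elkhorn=24 Greywater=11 Juniper=10 → close Elkhorn (overflow 9)
  24÷3 = 8 each, +1 to first 0
Round 2: Cedarfen=15 Greywater=19 Juniper=18 → close Juniper (overflow 10)
  18÷2 = 9 each, +1 to first 0
Round 3: Cedarfen=24 Greywater=28 → close Greywater (overflow 18)
  28÷1 = 28 each, +1 to first 0

Closure order: Elkhorn, Juniper, Greywater
Last habitat: Cedarfen with 52 animals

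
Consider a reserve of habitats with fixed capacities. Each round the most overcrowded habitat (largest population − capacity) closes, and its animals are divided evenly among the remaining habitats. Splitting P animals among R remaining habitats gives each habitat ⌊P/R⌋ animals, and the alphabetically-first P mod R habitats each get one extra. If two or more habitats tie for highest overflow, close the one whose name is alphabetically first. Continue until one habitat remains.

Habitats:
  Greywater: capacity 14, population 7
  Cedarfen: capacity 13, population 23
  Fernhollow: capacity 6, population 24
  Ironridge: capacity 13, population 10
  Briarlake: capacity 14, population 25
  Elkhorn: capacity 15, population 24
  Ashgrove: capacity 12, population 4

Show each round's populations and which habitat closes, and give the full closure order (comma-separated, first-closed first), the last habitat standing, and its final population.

Round 1: Ashgrove=4 Briarlake=25 Cedarfen=23 Elkhorn=24 Fernhollow=24 Greywater=7 Ironridge=10 → close Fernhollow (overflow 18)
  24÷6 = 4 each, +1 to first 0
Round 2: Ashgrove=8 Briarlake=29 Cedarfen=27 Elkhorn=28 Greywater=11 Ironridge=14 → close Briarlake (overflow 15)
  29÷5 = 5 each, +1 to first 4
Round 3: Ashgrove=14 Cedarfen=33 Elkhorn=34 Greywater=17 Ironridge=19 → close Cedarfen (overflow 20)
  33÷4 = 8 each, +1 to first 1
Round 4: Ashgrove=23 Elkhorn=42 Greywater=25 Ironridge=27 → close Elkhorn (overflow 27)
  42÷3 = 14 each, +1 to first 0
Round 5: Ashgrove=37 Greywater=39 Ironridge=41 → close Ironridge (overflow 28)
  41÷2 = 20 each, +1 to first 1
Round 6: Ashgrove=58 Greywater=59 → close Ashgrove (overflow 46)
  58÷1 = 58 each, +1 to first 0

Closure order: Fernhollow, Briarlake, Cedarfen, Elkhorn, Ironridge, Ashgrove
Last habitat: Greywater with 117 animals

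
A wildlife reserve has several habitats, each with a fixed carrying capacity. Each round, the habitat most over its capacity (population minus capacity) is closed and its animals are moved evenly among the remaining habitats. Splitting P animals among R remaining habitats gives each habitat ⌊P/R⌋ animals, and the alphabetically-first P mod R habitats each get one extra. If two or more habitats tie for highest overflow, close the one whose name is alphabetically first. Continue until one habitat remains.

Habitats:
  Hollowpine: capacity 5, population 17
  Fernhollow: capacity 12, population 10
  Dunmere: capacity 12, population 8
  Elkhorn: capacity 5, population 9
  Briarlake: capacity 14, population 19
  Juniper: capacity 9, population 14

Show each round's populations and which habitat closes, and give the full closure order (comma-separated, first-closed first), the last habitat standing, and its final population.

Closure order: Hollowpine, Briarlake, Elkhorn, Juniper, Fernhollow
Last habitat: Dunmere with 77 animals

Round 1: Briarlake=19 Dunmere=8 Elkhorn=9 Fernhollow=10 Hollowpine=17 Juniper=14 → close Hollowpine (overflow 12)
  17÷5 = 3 each, +1 to first 2
Round 2: Briarlake=23 Dunmere=12 Elkhorn=12 Fernhollow=13 Juniper=17 → close Briarlake (overflow 9)
  23÷4 = 5 each, +1 to first 3
Round 3: Dunmere=18 Elkhorn=18 Fernhollow=19 Juniper=22 → close Elkhorn (overflow 13)
  18÷3 = 6 each, +1 to first 0
Round 4: Dunmere=24 Fernhollow=25 Juniper=28 → close Juniper (overflow 19)
  28÷2 = 14 each, +1 to first 0
Round 5: Dunmere=38 Fernhollow=39 → close Fernhollow (overflow 27)
  39÷1 = 39 each, +1 to first 0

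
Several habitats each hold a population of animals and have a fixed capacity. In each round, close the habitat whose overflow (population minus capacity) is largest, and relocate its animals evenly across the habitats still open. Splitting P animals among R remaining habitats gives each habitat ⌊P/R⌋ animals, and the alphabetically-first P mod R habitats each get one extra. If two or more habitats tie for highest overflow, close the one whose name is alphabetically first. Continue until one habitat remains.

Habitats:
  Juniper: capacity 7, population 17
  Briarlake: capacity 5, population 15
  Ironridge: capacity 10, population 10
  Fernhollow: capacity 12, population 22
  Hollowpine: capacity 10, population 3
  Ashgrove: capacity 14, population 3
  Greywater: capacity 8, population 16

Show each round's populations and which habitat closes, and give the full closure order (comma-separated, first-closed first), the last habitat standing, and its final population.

Round 1: Ashgrove=3 Briarlake=15 Fernhollow=22 Greywater=16 Hollowpine=3 Ironridge=10 Juniper=17 → close Briarlake (overflow 10)
  15÷6 = 2 each, +1 to first 3
Round 2: Ashgrove=6 Fernhollow=25 Greywater=19 Hollowpine=5 Ironridge=12 Juniper=19 → close Fernhollow (overflow 13)
  25÷5 = 5 each, +1 to first 0
Round 3: Ashgrove=11 Greywater=24 Hollowpine=10 Ironridge=17 Juniper=24 → close Juniper (overflow 17)
  24÷4 = 6 each, +1 to first 0
Round 4: Ashgrove=17 Greywater=30 Hollowpine=16 Ironridge=23 → close Greywater (overflow 22)
  30÷3 = 10 each, +1 to first 0
Round 5: Ashgrove=27 Hollowpine=26 Ironridge=33 → close Ironridge (overflow 23)
  33÷2 = 16 each, +1 to first 1
Round 6: Ashgrove=44 Hollowpine=42 → close Hollowpine (overflow 32)
  42÷1 = 42 each, +1 to first 0

Closure order: Briarlake, Fernhollow, Juniper, Greywater, Ironridge, Hollowpine
Last habitat: Ashgrove with 86 animals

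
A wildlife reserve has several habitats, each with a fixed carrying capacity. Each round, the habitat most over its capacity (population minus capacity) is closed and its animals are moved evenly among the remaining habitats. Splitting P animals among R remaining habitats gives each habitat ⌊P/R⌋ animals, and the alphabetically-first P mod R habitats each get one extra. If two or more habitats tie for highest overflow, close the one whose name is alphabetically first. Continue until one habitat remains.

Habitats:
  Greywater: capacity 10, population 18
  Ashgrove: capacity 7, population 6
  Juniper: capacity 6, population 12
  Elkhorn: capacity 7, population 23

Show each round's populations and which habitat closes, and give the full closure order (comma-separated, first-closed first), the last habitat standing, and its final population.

Round 1: Ashgrove=6 Elkhorn=23 Greywater=18 Juniper=12 → close Elkhorn (overflow 16)
  23÷3 = 7 each, +1 to first 2
Round 2: Ashgrove=14 Greywater=26 Juniper=19 → close Greywater (overflow 16)
  26÷2 = 13 each, +1 to first 0
Round 3: Ashgrove=27 Juniper=32 → close Juniper (overflow 26)
  32÷1 = 32 each, +1 to first 0

Closure order: Elkhorn, Greywater, Juniper
Last habitat: Ashgrove with 59 animals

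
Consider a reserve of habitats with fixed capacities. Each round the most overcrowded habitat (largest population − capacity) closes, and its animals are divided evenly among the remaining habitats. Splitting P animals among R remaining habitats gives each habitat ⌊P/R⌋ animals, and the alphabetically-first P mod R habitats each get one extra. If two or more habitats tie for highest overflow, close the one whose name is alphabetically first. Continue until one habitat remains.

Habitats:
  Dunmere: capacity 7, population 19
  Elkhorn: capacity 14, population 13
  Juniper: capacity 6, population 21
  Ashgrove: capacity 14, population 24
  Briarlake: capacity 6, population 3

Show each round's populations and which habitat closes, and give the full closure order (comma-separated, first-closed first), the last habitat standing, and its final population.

Round 1: Ashgrove=24 Briarlake=3 Dunmere=19 Elkhorn=13 Juniper=21 → close Juniper (overflow 15)
  21÷4 = 5 each, +1 to first 1
Round 2: Ashgrove=30 Briarlake=8 Dunmere=24 Elkhorn=18 → close Dunmere (overflow 17)
  24÷3 = 8 each, +1 to first 0
Round 3: Ashgrove=38 Briarlake=16 Elkhorn=26 → close Ashgrove (overflow 24)
  38÷2 = 19 each, +1 to first 0
Round 4: Briarlake=35 Elkhorn=45 → close Elkhorn (overflow 31)
  45÷1 = 45 each, +1 to first 0

Closure order: Juniper, Dunmere, Ashgrove, Elkhorn
Last habitat: Briarlake with 80 animals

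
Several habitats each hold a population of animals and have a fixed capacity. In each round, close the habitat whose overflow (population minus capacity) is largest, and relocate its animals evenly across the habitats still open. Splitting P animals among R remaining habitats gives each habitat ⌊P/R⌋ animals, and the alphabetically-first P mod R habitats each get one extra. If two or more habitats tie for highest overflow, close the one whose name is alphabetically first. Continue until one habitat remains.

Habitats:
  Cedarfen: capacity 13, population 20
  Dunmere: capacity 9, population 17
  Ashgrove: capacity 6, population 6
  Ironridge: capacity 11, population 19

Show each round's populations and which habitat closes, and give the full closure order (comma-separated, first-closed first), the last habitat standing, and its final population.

Round 1: Ashgrove=6 Cedarfen=20 Dunmere=17 Ironridge=19 → close Dunmere (overflow 8)
  17÷3 = 5 each, +1 to first 2
Round 2: Ashgrove=12 Cedarfen=26 Ironridge=24 → close Cedarfen (overflow 13)
  26÷2 = 13 each, +1 to first 0
Round 3: Ashgrove=25 Ironridge=37 → close Ironridge (overflow 26)
  37÷1 = 37 each, +1 to first 0

Closure order: Dunmere, Cedarfen, Ironridge
Last habitat: Ashgrove with 62 animals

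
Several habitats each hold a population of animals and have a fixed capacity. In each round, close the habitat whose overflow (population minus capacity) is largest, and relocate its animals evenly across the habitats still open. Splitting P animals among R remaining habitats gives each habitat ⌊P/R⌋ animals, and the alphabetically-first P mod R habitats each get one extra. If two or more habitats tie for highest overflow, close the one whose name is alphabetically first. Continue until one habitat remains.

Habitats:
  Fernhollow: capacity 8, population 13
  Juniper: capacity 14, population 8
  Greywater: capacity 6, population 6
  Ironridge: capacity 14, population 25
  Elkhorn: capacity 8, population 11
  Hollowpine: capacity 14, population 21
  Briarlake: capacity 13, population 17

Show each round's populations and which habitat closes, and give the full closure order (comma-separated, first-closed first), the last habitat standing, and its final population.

Round 1: Briarlake=17 Elkhorn=11 Fernhollow=13 Greywater=6 Hollowpine=21 Ironridge=25 Juniper=8 → close Ironridge (overflow 11)
  25÷6 = 4 each, +1 to first 1
Round 2: Briarlake=22 Elkhorn=15 Fernhollow=17 Greywater=10 Hollowpine=25 Juniper=12 → close Hollowpine (overflow 11)
  25÷5 = 5 each, +1 to first 0
Round 3: Briarlake=27 Elkhorn=20 Fernhollow=22 Greywater=15 Juniper=17 → close Briarlake (overflow 14)
  27÷4 = 6 each, +1 to first 3
Round 4: Elkhorn=27 Fernhollow=29 Greywater=22 Juniper=23 → close Fernhollow (overflow 21)
  29÷3 = 9 each, +1 to first 2
Round 5: Elkhorn=37 Greywater=32 Juniper=32 → close Elkhorn (overflow 29)
  37÷2 = 18 each, +1 to first 1
Round 6: Greywater=51 Juniper=50 → close Greywater (overflow 45)
  51÷1 = 51 each, +1 to first 0

Closure order: Ironridge, Hollowpine, Briarlake, Fernhollow, Elkhorn, Greywater
Last habitat: Juniper with 101 animals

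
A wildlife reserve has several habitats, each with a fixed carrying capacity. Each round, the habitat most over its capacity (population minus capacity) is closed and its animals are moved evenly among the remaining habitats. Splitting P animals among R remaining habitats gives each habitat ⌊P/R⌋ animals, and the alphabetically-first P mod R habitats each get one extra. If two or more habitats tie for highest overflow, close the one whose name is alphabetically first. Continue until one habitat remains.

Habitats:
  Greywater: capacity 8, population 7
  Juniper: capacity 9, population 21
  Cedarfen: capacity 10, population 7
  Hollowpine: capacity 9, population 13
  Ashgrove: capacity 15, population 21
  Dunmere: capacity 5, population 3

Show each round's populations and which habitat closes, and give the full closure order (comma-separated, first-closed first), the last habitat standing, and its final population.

Round 1: Ashgrove=21 Cedarfen=7 Dunmere=3 Greywater=7 Hollowpine=13 Juniper=21 → close Juniper (overflow 12)
  21÷5 = 4 each, +1 to first 1
Round 2: Ashgrove=26 Cedarfen=11 Dunmere=7 Greywater=11 Hollowpine=17 → close Ashgrove (overflow 11)
  26÷4 = 6 each, +1 to first 2
Round 3: Cedarfen=18 Dunmere=14 Greywater=17 Hollowpine=23 → close Hollowpine (overflow 14)
  23÷3 = 7 each, +1 to first 2
Round 4: Cedarfen=26 Dunmere=22 Greywater=24 → close Dunmere (overflow 17)
  22÷2 = 11 each, +1 to first 0
Round 5: Cedarfen=37 Greywater=35 → close Cedarfen (overflow 27)
  37÷1 = 37 each, +1 to first 0

Closure order: Juniper, Ashgrove, Hollowpine, Dunmere, Cedarfen
Last habitat: Greywater with 72 animals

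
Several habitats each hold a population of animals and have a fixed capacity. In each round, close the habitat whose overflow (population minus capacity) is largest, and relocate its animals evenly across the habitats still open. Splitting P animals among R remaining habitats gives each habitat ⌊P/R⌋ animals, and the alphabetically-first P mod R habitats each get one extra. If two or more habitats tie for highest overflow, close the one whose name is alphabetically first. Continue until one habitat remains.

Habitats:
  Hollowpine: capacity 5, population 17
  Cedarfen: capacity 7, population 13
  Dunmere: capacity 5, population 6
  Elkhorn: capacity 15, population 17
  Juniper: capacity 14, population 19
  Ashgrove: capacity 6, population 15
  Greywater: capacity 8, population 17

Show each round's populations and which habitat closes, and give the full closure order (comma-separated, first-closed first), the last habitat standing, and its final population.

Round 1: Ashgrove=15 Cedarfen=13 Dunmere=6 Elkhorn=17 Greywater=17 Hollowpine=17 Juniper=19 → close Hollowpine (overflow 12)
  17÷6 = 2 each, +1 to first 5
Round 2: Ashgrove=18 Cedarfen=16 Dunmere=9 Elkhorn=20 Greywater=20 Juniper=21 → close Ashgrove (overflow 12)
  18÷5 = 3 each, +1 to first 3
Round 3: Cedarfen=20 Dunmere=13 Elkhorn=24 Greywater=23 Juniper=24 → close Greywater (overflow 15)
  23÷4 = 5 each, +1 to first 3
Round 4: Cedarfen=26 Dunmere=19 Elkhorn=30 Juniper=29 → close Cedarfen (overflow 19)
  26÷3 = 8 each, +1 to first 2
Round 5: Dunmere=28 Elkhorn=39 Juniper=37 → close Elkhorn (overflow 24)
  39÷2 = 19 each, +1 to first 1
Round 6: Dunmere=48 Juniper=56 → close Dunmere (overflow 43)
  48÷1 = 48 each, +1 to first 0

Closure order: Hollowpine, Ashgrove, Greywater, Cedarfen, Elkhorn, Dunmere
Last habitat: Juniper with 104 animals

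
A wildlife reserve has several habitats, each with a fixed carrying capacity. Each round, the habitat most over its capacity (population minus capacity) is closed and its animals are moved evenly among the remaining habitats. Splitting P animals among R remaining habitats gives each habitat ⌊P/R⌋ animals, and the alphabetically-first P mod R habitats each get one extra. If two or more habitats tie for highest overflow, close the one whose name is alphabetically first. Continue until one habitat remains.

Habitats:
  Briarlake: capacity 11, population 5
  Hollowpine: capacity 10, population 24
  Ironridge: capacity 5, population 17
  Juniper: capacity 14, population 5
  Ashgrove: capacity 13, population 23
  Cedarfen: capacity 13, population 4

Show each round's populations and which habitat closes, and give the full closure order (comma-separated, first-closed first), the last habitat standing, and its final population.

Round 1: Ashgrove=23 Briarlake=5 Cedarfen=4 Hollowpine=24 Ironridge=17 Juniper=5 → close Hollowpine (overflow 14)
  24÷5 = 4 each, +1 to first 4
Round 2: Ashgrove=28 Briarlake=10 Cedarfen=9 Ironridge=22 Juniper=9 → close Ironridge (overflow 17)
  22÷4 = 5 each, +1 to first 2
Round 3: Ashgrove=34 Briarlake=16 Cedarfen=14 Juniper=14 → close Ashgrove (overflow 21)
  34÷3 = 11 each, +1 to first 1
Round 4: Briarlake=28 Cedarfen=25 Juniper=25 → close Briarlake (overflow 17)
  28÷2 = 14 each, +1 to first 0
Round 5: Cedarfen=39 Juniper=39 → close Cedarfen (overflow 26)
  39÷1 = 39 each, +1 to first 0

Closure order: Hollowpine, Ironridge, Ashgrove, Briarlake, Cedarfen
Last habitat: Juniper with 78 animals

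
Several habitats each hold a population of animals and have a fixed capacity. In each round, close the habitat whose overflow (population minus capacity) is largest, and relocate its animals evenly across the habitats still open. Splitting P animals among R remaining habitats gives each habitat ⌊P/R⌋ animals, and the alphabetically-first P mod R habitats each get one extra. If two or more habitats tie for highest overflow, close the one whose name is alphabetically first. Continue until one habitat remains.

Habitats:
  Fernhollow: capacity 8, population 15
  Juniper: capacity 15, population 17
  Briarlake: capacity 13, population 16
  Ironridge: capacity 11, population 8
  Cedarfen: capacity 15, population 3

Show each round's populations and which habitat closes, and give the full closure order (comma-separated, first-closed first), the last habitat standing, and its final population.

Closure order: Fernhollow, Briarlake, Juniper, Ironridge
Last habitat: Cedarfen with 59 animals

Round 1: Briarlake=16 Cedarfen=3 Fernhollow=15 Ironridge=8 Juniper=17 → close Fernhollow (overflow 7)
  15÷4 = 3 each, +1 to first 3
Round 2: Briarlake=20 Cedarfen=7 Ironridge=12 Juniper=20 → close Briarlake (overflow 7)
  20÷3 = 6 each, +1 to first 2
Round 3: Cedarfen=14 Ironridge=19 Juniper=26 → close Juniper (overflow 11)
  26÷2 = 13 each, +1 to first 0
Round 4: Cedarfen=27 Ironridge=32 → close Ironridge (overflow 21)
  32÷1 = 32 each, +1 to first 0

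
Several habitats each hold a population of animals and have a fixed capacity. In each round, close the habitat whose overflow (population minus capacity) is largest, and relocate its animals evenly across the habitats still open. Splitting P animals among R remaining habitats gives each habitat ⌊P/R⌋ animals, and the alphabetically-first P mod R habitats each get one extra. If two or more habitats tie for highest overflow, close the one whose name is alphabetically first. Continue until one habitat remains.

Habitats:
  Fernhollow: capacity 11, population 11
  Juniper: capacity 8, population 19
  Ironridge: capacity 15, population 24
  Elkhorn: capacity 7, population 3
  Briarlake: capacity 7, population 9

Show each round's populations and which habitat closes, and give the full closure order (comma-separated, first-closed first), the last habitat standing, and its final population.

Closure order: Juniper, Ironridge, Briarlake, Fernhollow
Last habitat: Elkhorn with 66 animals

Round 1: Briarlake=9 Elkhorn=3 Fernhollow=11 Ironridge=24 Juniper=19 → close Juniper (overflow 11)
  19÷4 = 4 each, +1 to first 3
Round 2: Briarlake=14 Elkhorn=8 Fernhollow=16 Ironridge=28 → close Ironridge (overflow 13)
  28÷3 = 9 each, +1 to first 1
Round 3: Briarlake=24 Elkhorn=17 Fernhollow=25 → close Briarlake (overflow 17)
  24÷2 = 12 each, +1 to first 0
Round 4: Elkhorn=29 Fernhollow=37 → close Fernhollow (overflow 26)
  37÷1 = 37 each, +1 to first 0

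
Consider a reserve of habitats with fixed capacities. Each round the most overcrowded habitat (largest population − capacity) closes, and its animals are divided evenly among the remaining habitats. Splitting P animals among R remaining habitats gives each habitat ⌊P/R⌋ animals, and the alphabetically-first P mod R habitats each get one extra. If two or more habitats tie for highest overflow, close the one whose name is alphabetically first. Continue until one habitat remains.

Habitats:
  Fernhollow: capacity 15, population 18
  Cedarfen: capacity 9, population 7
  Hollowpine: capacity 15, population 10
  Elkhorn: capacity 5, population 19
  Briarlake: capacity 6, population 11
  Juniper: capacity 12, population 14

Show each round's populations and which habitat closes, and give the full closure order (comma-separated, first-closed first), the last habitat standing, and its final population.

Round 1: Briarlake=11 Cedarfen=7 Elkhorn=19 Fernhollow=18 Hollowpine=10 Juniper=14 → close Elkhorn (overflow 14)
  19÷5 = 3 each, +1 to first 4
Round 2: Briarlake=15 Cedarfen=11 Fernhollow=22 Hollowpine=14 Juniper=17 → close Briarlake (overflow 9)
  15÷4 = 3 each, +1 to first 3
Round 3: Cedarfen=15 Fernhollow=26 Hollowpine=18 Juniper=20 → close Fernhollow (overflow 11)
  26÷3 = 8 each, +1 to first 2
Round 4: Cedarfen=24 Hollowpine=27 Juniper=28 → close Juniper (overflow 16)
  28÷2 = 14 each, +1 to first 0
Round 5: Cedarfen=38 Hollowpine=41 → close Cedarfen (overflow 29)
  38÷1 = 38 each, +1 to first 0

Closure order: Elkhorn, Briarlake, Fernhollow, Juniper, Cedarfen
Last habitat: Hollowpine with 79 animals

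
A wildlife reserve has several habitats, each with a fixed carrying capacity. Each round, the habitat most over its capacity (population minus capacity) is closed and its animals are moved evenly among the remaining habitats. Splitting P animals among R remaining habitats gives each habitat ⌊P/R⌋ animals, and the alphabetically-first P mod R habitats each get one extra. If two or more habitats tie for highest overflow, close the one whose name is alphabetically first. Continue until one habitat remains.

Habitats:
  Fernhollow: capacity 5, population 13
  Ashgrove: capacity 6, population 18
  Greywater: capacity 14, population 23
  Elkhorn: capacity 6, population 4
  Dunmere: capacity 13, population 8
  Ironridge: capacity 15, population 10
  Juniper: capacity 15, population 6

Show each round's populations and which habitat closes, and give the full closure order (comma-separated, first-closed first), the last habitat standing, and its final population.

Round 1: Ashgrove=18 Dunmere=8 Elkhorn=4 Fernhollow=13 Greywater=23 Ironridge=10 Juniper=6 → close Ashgrove (overflow 12)
  18÷6 = 3 each, +1 to first 0
Round 2: Dunmere=11 Elkhorn=7 Fernhollow=16 Greywater=26 Ironridge=13 Juniper=9 → close Greywater (overflow 12)
  26÷5 = 5 each, +1 to first 1
Round 3: Dunmere=17 Elkhorn=12 Fernhollow=21 Ironridge=18 Juniper=14 → close Fernhollow (overflow 16)
  21÷4 = 5 each, +1 to first 1
Round 4: Dunmere=23 Elkhorn=17 Ironridge=23 Juniper=19 → close Elkhorn (overflow 11)
  17÷3 = 5 each, +1 to first 2
Round 5: Dunmere=29 Ironridge=29 Juniper=24 → close Dunmere (overflow 16)
  29÷2 = 14 each, +1 to first 1
Round 6: Ironridge=44 Juniper=38 → close Ironridge (overflow 29)
  44÷1 = 44 each, +1 to first 0

Closure order: Ashgrove, Greywater, Fernhollow, Elkhorn, Dunmere, Ironridge
Last habitat: Juniper with 82 animals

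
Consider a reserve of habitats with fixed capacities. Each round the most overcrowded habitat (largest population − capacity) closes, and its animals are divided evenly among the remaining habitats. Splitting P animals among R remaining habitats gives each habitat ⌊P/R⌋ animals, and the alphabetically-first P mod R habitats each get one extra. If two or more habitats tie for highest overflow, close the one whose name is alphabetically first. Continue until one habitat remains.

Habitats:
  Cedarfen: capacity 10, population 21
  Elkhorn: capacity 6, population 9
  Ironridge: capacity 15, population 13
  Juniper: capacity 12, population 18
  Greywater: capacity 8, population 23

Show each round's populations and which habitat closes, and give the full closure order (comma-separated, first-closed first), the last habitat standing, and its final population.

Round 1: Cedarfen=21 Elkhorn=9 Greywater=23 Ironridge=13 Juniper=18 → close Greywater (overflow 15)
  23÷4 = 5 each, +1 to first 3
Round 2: Cedarfen=27 Elkhorn=15 Ironridge=19 Juniper=23 → close Cedarfen (overflow 17)
  27÷3 = 9 each, +1 to first 0
Round 3: Elkhorn=24 Ironridge=28 Juniper=32 → close Juniper (overflow 20)
  32÷2 = 16 each, +1 to first 0
Round 4: Elkhorn=40 Ironridge=44 → close Elkhorn (overflow 34)
  40÷1 = 40 each, +1 to first 0

Closure order: Greywater, Cedarfen, Juniper, Elkhorn
Last habitat: Ironridge with 84 animals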